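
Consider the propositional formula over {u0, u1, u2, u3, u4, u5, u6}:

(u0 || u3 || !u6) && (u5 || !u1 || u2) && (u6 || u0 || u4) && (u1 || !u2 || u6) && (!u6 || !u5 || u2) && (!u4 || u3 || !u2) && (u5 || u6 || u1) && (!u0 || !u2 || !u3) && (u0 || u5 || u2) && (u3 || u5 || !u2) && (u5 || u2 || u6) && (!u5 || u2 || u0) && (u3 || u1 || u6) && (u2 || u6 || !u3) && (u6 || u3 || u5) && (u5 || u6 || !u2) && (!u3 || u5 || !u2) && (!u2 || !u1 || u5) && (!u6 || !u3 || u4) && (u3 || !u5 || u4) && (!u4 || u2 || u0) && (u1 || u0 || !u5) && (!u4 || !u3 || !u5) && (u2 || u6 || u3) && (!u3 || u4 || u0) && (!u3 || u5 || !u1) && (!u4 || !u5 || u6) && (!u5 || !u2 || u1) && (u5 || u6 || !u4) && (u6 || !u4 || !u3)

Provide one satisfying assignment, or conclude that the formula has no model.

u0 ↦ true, u1 ↦ false, u2 ↦ false, u3 ↦ false, u4 ↦ false, u5 ↦ false, u6 ↦ true

Branch on u0: set u0 = true.
Branch on u2: set u2 = false.
Branch on u5: set u5 = false.
(!u1) alone gives u1 = false.
(u6) alone gives u6 = true.
Branch on u3: set u3 = false.
All clauses hold; u4 can take either value.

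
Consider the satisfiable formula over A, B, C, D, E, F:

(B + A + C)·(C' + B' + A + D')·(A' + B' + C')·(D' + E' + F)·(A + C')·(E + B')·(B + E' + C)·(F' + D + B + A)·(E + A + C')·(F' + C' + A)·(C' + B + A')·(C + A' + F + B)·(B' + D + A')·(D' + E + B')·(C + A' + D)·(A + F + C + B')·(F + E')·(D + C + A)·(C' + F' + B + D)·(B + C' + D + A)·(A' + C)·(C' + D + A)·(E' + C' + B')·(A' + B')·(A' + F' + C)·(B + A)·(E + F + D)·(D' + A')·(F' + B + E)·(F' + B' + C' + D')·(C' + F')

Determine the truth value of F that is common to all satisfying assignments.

True

Suppose F = 0.
From the singleton clause (E'), E = 0.
From the singleton clause (B'), B = 0.
From the singleton clause (A), A = 1.
From the singleton clause (C'), C = 0.
But (C) is also a unit clause — contradiction.
So every satisfying assignment has F = True.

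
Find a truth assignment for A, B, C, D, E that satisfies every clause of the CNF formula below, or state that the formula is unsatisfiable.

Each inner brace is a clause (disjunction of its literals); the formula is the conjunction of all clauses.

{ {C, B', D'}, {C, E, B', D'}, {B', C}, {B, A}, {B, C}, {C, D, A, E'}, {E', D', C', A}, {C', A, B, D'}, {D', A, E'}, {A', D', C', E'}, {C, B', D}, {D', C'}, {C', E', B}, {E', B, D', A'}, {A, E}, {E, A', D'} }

A ↦ 1; B ↦ 1; C ↦ 1; D ↦ 0; E ↦ 1

Suppose B = 1.
The clause (C) is unit, so C = 1.
The clause (D') is unit, so D = 0.
Suppose A = 1.
No clause remains; E is free.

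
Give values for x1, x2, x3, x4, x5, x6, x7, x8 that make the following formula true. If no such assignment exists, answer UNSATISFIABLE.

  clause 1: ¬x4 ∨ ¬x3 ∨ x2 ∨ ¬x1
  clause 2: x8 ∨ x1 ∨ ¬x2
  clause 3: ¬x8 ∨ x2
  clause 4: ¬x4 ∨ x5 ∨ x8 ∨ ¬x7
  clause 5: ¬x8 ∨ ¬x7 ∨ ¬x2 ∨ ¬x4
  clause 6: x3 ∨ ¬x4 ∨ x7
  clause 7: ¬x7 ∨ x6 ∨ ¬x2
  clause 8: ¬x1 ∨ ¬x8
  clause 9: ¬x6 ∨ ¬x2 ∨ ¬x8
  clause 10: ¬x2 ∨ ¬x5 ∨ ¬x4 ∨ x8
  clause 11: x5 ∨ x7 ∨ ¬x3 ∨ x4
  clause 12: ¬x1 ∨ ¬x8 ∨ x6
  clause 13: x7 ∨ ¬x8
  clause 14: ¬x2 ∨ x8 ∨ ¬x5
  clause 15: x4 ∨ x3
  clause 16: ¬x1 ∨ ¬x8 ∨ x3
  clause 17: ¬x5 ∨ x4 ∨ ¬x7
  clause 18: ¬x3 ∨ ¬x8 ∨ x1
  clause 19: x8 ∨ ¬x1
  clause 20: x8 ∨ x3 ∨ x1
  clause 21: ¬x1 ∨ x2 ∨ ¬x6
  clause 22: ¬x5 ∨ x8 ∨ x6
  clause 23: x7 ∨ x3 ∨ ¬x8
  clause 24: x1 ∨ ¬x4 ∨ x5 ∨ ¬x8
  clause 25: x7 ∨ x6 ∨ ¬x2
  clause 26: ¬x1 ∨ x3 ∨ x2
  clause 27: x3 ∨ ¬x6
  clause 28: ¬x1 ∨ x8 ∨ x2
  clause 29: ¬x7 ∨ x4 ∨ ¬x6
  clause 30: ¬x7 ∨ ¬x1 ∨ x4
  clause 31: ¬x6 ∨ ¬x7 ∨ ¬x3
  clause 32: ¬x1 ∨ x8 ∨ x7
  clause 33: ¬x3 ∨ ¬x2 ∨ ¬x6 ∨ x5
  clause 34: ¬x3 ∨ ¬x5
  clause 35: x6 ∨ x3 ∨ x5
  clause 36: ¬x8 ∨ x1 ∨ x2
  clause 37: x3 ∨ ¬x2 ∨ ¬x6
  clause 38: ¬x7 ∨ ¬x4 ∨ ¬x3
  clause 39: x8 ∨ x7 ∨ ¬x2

Try x8 = False.
From the singleton clause (¬x1), x1 = False.
From the singleton clause (¬x2), x2 = False.
From the singleton clause (x3), x3 = True.
From the singleton clause (¬x5), x5 = False.
Try x4 = True.
From the singleton clause (¬x7), x7 = False.
Every clause is now satisfied; x6 is unconstrained.

x1: False; x2: False; x3: True; x4: True; x5: False; x6: False; x7: False; x8: False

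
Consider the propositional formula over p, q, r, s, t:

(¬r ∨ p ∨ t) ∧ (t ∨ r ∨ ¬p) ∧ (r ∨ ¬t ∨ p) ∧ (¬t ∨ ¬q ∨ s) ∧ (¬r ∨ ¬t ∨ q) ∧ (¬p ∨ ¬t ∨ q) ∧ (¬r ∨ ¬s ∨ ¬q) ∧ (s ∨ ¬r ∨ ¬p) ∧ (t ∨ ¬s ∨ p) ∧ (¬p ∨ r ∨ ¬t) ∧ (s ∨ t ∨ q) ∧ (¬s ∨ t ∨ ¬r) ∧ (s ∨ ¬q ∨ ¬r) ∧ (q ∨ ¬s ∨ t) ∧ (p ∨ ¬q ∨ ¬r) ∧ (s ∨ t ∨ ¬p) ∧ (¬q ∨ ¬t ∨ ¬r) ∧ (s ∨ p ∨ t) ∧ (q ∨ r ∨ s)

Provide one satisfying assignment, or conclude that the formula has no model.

Branch on r: set r = False.
Branch on t: set t = True.
(p) alone gives p = True.
That conflicts with the unit clause (¬p).
Backtrack on t: now try t = False.
(¬p) alone gives p = False.
(¬s) alone gives s = False.
That conflicts with the unit clause (s).
Neither t = True nor t = False works.
Backtrack on r: now try r = True.
Branch on p: set p = True.
(s) alone gives s = True.
(¬q) alone gives q = False.
(¬t) alone gives t = False.
That conflicts with the unit clause (t).
Backtrack on p: now try p = False.
(t) alone gives t = True.
(q) alone gives q = True.
That conflicts with the unit clause (¬q).
Neither p = True nor p = False works.
Neither r = True nor r = False works.

UNSATISFIABLE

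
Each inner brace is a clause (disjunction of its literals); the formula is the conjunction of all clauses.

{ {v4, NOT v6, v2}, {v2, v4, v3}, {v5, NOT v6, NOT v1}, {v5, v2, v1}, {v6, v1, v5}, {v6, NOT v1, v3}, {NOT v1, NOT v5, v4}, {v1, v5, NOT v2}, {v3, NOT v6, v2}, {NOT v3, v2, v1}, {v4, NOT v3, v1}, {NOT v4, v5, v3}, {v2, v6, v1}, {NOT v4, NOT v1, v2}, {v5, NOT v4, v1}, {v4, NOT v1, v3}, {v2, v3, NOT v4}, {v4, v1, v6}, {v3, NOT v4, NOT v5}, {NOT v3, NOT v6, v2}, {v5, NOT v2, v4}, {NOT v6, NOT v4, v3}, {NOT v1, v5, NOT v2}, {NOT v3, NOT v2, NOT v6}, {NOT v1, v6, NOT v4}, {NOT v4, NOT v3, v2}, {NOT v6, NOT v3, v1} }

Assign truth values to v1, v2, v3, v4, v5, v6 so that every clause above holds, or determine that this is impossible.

Suppose v4 = false.
Suppose v6 = true.
The clause (v2) is unit, so v2 = true.
The clause (v5) is unit, so v5 = true.
The clause (NOT v1) is unit, so v1 = false.
The clause (NOT v3) is unit, so v3 = false.
This assignment satisfies each clause.

v1 ↦ false, v2 ↦ true, v3 ↦ false, v4 ↦ false, v5 ↦ true, v6 ↦ true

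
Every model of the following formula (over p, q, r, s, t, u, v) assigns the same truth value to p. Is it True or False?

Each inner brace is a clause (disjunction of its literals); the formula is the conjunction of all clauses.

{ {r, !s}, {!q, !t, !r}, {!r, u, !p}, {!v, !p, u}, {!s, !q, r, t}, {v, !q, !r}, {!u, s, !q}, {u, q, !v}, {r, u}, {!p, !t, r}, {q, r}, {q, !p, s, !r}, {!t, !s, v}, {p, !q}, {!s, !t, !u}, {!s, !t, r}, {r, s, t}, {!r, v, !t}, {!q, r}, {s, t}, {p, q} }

True

Suppose p = false.
From the singleton clause (!q), q = false.
Now (q) is unsatisfied and unit — conflict.
So every satisfying assignment has p = True.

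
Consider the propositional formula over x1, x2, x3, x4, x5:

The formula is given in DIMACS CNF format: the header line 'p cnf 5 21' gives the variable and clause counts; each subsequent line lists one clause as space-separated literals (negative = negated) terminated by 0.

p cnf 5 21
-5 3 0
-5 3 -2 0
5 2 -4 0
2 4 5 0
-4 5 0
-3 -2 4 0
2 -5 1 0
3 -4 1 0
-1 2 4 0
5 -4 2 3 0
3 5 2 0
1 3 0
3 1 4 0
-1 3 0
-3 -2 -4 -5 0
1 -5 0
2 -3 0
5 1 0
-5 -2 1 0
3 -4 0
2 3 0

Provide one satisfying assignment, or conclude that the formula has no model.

UNSATISFIABLE

Try x5 = False.
From the singleton clause (¬x4), x4 = False.
From the singleton clause (x2), x2 = True.
From the singleton clause (¬x3), x3 = False.
From the singleton clause (x1), x1 = True.
That conflicts with the unit clause (¬x1).
So x5 must be the other value — set x5 = True.
From the singleton clause (x3), x3 = True.
From the singleton clause (x1), x1 = True.
From the singleton clause (x2), x2 = True.
From the singleton clause (x4), x4 = True.
That conflicts with the unit clause (¬x4).
Both values of x5 lead to a conflict.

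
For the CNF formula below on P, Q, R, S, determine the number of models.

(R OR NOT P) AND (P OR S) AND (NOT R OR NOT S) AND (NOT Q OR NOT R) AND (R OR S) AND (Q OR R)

2

There are 2^4 = 16 truth assignments over (P, Q, R, S).
Check each against the 6 clauses (columns in the order P, Q, R, S):
  F F F F  ✗ fails (P OR S)
  F F F T  ✗ fails (Q OR R)
  F F T F  ✗ fails (P OR S)
  F F T T  ✗ fails (NOT R OR NOT S)
  F T F F  ✗ fails (P OR S)
  F T F T  ✓ satisfies all
  F T T F  ✗ fails (P OR S)
  F T T T  ✗ fails (NOT R OR NOT S)
  T F F F  ✗ fails (R OR NOT P)
  T F F T  ✗ fails (R OR NOT P)
  T F T F  ✓ satisfies all
  T F T T  ✗ fails (NOT R OR NOT S)
  T T F F  ✗ fails (R OR NOT P)
  T T F T  ✗ fails (R OR NOT P)
  T T T F  ✗ fails (NOT Q OR NOT R)
  T T T T  ✗ fails (NOT R OR NOT S)
2 of the 16 rows are models.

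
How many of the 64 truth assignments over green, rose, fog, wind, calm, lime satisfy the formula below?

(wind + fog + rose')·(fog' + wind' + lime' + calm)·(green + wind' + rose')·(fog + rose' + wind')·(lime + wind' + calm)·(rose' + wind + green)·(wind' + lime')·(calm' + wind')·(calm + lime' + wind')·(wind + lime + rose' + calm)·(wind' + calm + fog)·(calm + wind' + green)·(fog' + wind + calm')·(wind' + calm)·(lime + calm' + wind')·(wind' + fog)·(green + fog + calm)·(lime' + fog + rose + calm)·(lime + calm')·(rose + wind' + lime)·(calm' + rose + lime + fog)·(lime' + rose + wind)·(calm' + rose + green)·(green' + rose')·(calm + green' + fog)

There are 2^6 = 64 truth assignments over (green, rose, fog, wind, calm, lime).
Split on calm. With calm = 1, the clauses containing calm are satisfied and calm' drops from the rest; 0 of the 2^5 = 32 assignments to the other variables satisfy what remains.
With calm = 0, by the same count on the reduced clause set, 2 assignments work.
Total: 0 + 2 = 2.

2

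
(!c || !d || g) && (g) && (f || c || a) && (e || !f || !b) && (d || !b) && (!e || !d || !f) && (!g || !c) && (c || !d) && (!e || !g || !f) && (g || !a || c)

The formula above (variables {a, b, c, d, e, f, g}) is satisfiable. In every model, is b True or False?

Suppose b = true.
From the singleton clause (g), g = true.
From the singleton clause (d), d = true.
From the singleton clause (!c), c = false.
That conflicts with the unit clause (c).
So every satisfying assignment has b = False.

False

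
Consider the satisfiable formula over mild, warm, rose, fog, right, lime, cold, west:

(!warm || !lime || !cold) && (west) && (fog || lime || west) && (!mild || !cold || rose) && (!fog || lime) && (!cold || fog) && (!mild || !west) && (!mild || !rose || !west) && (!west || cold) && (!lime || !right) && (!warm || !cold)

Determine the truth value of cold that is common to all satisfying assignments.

Suppose cold = false.
Unit clause (west) forces west = true.
That conflicts with the unit clause (!west).
So every satisfying assignment has cold = True.

True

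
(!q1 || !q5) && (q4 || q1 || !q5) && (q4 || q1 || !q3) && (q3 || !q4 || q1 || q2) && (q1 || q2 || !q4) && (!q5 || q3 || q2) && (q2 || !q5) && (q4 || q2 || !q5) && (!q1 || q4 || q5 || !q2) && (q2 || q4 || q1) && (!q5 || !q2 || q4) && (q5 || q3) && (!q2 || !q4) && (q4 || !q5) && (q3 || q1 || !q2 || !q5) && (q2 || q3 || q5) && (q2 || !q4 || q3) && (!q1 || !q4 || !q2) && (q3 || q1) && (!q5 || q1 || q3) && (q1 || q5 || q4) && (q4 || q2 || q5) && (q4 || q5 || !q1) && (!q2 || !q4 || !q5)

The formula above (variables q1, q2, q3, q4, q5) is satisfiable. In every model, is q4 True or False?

Suppose q4 = false.
The clause (!q5) is unit, so q5 = false.
The clause (q3) is unit, so q3 = true.
The clause (q1) is unit, so q1 = true.
But (!q1) is also a unit clause — contradiction.
So every satisfying assignment has q4 = True.

True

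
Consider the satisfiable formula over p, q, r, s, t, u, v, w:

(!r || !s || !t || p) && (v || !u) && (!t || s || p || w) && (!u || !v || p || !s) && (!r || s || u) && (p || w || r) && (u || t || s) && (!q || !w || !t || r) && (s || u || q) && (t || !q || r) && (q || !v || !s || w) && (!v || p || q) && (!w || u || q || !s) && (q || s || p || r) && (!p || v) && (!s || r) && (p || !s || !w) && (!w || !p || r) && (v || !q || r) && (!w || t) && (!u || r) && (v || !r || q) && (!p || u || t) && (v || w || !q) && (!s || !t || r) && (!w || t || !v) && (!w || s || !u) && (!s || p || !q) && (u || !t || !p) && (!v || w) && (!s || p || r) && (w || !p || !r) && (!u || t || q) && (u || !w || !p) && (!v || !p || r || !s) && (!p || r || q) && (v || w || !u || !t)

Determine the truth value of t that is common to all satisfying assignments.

Suppose t = false.
Unit clause (!w) forces w = false.
Unit clause (!v) forces v = false.
Unit clause (!u) forces u = false.
Unit clause (s) forces s = true.
Unit clause (!p) forces p = false.
Unit clause (r) forces r = true.
Unit clause (q) forces q = true.
That conflicts with the unit clause (!q).
So every satisfying assignment has t = True.

True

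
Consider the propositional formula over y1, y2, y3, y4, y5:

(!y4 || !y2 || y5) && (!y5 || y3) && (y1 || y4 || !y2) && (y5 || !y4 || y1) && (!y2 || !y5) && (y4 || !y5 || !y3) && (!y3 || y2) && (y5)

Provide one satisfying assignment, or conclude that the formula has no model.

UNSATISFIABLE

(y5) alone gives y5 = true.
(y3) alone gives y3 = true.
(!y2) alone gives y2 = false.
Now (y2) is unsatisfied and unit — conflict.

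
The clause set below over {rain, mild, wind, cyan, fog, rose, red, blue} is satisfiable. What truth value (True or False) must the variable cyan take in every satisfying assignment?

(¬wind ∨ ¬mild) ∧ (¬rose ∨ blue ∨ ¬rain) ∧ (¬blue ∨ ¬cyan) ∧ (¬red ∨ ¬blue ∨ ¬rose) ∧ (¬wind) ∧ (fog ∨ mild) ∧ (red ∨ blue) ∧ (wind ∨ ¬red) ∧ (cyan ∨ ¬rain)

False

Suppose cyan = True.
From the singleton clause (¬blue), blue = False.
From the singleton clause (¬wind), wind = False.
From the singleton clause (red), red = True.
That conflicts with the unit clause (¬red).
So every satisfying assignment has cyan = False.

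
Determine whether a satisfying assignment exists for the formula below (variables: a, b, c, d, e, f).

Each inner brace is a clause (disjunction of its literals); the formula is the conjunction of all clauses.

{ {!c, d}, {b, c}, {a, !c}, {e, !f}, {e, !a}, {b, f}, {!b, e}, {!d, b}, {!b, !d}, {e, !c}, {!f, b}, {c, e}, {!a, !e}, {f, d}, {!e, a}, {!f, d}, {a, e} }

No, unsatisfiable

Try c = false.
The clause (b) is unit, so b = true.
The clause (e) is unit, so e = true.
The clause (!d) is unit, so d = false.
The clause (!a) is unit, so a = false.
Now (a) is unsatisfied and unit — conflict.
Backtrack on c: now try c = true.
The clause (d) is unit, so d = true.
The clause (a) is unit, so a = true.
The clause (e) is unit, so e = true.
Now (!e) is unsatisfied and unit — conflict.
Both values of c lead to a conflict.
No assignment satisfies every clause.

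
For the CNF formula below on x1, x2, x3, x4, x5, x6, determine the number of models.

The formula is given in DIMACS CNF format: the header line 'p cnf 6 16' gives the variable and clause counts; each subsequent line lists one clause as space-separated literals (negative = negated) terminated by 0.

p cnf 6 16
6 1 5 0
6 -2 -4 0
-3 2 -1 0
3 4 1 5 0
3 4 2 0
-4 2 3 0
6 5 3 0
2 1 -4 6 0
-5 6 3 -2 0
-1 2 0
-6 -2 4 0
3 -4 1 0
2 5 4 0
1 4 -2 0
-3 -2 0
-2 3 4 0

There are 2^6 = 64 truth assignments over (x1, x2, x3, x4, x5, x6).
Split on x2. With x2 = True, the clauses containing x2 are satisfied and ¬x2 drops from the rest; 2 of the 2^5 = 32 assignments to the other variables satisfy what remains.
With x2 = False, by the same count on the reduced clause set, 4 assignments work.
Total: 2 + 4 = 6.

6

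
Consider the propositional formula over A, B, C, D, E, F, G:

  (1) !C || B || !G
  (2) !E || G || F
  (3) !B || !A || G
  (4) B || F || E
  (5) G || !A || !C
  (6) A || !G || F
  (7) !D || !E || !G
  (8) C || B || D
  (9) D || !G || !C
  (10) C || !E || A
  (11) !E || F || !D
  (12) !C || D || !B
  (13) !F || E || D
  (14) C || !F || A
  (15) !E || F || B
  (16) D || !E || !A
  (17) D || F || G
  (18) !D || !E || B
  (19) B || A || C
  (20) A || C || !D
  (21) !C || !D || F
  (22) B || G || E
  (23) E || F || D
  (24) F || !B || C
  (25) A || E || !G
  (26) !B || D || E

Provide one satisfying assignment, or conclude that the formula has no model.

A=true,  B=true,  C=false,  D=true,  E=false,  F=true,  G=true

Case C = false:
Case B = true:
The clause (F) is unit, so F = true.
The clause (A) is unit, so A = true.
The clause (G) is unit, so G = true.
Case D = true:
The clause (!E) is unit, so E = false.
All clauses are satisfied.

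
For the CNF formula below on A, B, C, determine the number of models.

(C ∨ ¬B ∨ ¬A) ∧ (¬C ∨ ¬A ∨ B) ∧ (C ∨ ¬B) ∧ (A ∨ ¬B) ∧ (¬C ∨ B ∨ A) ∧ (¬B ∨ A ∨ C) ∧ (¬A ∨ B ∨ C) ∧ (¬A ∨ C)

2

There are 2^3 = 8 truth assignments over (A, B, C).
Check each against the 8 clauses (columns in the order A, B, C):
  F F F  ✓ satisfies all
  F F T  ✗ fails (¬C ∨ B ∨ A)
  F T F  ✗ fails (C ∨ ¬B)
  F T T  ✗ fails (A ∨ ¬B)
  T F F  ✗ fails (¬A ∨ B ∨ C)
  T F T  ✗ fails (¬C ∨ ¬A ∨ B)
  T T F  ✗ fails (C ∨ ¬B ∨ ¬A)
  T T T  ✓ satisfies all
2 of the 8 rows are models.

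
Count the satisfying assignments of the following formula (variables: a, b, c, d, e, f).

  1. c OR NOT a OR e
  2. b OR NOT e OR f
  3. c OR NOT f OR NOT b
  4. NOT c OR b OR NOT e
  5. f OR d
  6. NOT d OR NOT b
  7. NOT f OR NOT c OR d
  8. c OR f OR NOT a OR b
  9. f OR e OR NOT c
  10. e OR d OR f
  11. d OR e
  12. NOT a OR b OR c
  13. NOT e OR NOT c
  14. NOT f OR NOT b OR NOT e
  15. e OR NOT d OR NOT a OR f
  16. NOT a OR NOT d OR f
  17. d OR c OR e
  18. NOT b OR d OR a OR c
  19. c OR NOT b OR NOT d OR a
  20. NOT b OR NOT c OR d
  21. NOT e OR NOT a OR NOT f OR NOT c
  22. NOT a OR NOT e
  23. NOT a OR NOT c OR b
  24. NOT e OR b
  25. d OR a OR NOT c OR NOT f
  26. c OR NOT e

3

There are 2^6 = 64 truth assignments over (a, b, c, d, e, f).
Split on c. With c = true, the clauses containing c are satisfied and NOT c drops from the rest; 1 of the 2^5 = 32 assignments to the other variables satisfy what remains.
With c = false, by the same count on the reduced clause set, 2 assignments work.
(One model: a=F, b=F, c=F, d=T, e=F, f=F.)
Total: 1 + 2 = 3.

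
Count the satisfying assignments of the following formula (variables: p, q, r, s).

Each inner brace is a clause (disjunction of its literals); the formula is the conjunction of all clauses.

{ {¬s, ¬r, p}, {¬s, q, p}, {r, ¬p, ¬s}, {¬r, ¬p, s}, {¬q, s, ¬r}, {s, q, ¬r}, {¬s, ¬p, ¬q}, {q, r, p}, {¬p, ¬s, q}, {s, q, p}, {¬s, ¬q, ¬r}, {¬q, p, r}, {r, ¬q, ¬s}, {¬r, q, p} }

There are 2^4 = 16 truth assignments over (p, q, r, s).
Check each against the 14 clauses (columns in the order p, q, r, s):
  F F F F  ✗ fails (q ∨ r ∨ p)
  F F F T  ✗ fails (¬s ∨ q ∨ p)
  F F T F  ✗ fails (s ∨ q ∨ ¬r)
  F F T T  ✗ fails (¬s ∨ ¬r ∨ p)
  F T F F  ✗ fails (¬q ∨ p ∨ r)
  F T F T  ✗ fails (¬q ∨ p ∨ r)
  F T T F  ✗ fails (¬q ∨ s ∨ ¬r)
  F T T T  ✗ fails (¬s ∨ ¬r ∨ p)
  T F F F  ✓ satisfies all
  T F F T  ✗ fails (r ∨ ¬p ∨ ¬s)
  T F T F  ✗ fails (¬r ∨ ¬p ∨ s)
  T F T T  ✗ fails (¬p ∨ ¬s ∨ q)
  T T F F  ✓ satisfies all
  T T F T  ✗ fails (r ∨ ¬p ∨ ¬s)
  T T T F  ✗ fails (¬r ∨ ¬p ∨ s)
  T T T T  ✗ fails (¬s ∨ ¬p ∨ ¬q)
2 of the 16 rows are models.

2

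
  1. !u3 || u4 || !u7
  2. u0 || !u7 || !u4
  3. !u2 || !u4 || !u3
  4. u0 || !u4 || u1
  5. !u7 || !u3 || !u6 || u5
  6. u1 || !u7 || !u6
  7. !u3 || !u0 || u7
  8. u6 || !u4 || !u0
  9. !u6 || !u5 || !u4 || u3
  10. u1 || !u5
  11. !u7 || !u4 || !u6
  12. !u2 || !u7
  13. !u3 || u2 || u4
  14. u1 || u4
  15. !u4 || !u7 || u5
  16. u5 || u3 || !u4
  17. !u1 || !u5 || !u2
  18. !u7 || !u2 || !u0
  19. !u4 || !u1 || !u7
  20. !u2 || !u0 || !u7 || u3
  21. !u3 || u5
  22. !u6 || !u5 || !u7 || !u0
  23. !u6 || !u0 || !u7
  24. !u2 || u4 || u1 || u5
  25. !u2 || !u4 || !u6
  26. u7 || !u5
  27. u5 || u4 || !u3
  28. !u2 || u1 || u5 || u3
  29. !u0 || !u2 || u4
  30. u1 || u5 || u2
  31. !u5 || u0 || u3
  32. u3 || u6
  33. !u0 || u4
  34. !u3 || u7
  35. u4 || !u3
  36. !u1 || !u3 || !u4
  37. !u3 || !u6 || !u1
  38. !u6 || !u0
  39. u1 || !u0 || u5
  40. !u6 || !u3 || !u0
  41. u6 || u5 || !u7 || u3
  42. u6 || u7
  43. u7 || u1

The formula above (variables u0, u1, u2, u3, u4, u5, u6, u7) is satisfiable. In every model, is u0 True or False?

False

Suppose u0 = true.
(u4) alone gives u4 = true.
(u6) alone gives u6 = true.
But (!u6) is also a unit clause — contradiction.
So every satisfying assignment has u0 = False.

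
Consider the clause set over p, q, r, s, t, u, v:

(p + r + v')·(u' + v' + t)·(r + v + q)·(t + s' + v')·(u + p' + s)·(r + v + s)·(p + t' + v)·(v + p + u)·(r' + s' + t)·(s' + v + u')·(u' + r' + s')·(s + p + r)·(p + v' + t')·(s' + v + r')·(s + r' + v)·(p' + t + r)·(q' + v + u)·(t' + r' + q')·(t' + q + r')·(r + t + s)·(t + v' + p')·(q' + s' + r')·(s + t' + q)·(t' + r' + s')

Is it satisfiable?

Suppose p = 1.
Suppose u = 0.
Unit clause (s) forces s = 1.
Suppose t = 1.
Unit clause (r') forces r = 0.
Suppose v = 1.
Every clause is now satisfied; q is unconstrained.
A satisfying assignment: p: 1, q: 0, r: 0, s: 1, t: 1, u: 0, v: 1.

Yes, satisfiable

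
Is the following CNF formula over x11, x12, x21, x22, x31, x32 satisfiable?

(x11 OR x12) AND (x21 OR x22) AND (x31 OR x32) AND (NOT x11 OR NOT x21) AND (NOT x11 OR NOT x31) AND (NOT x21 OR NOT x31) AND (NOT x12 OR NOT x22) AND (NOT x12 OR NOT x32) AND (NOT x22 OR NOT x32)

No, unsatisfiable

Suppose x11 = true.
From the singleton clause (NOT x21), x21 = false.
From the singleton clause (x22), x22 = true.
From the singleton clause (NOT x31), x31 = false.
From the singleton clause (x32), x32 = true.
But (NOT x32) is also a unit clause — contradiction.
That branch fails; take x11 = false instead.
From the singleton clause (x12), x12 = true.
From the singleton clause (NOT x22), x22 = false.
From the singleton clause (x21), x21 = true.
From the singleton clause (NOT x31), x31 = false.
From the singleton clause (x32), x32 = true.
But (NOT x32) is also a unit clause — contradiction.
Neither x11 = true nor x11 = false works.
No assignment satisfies every clause.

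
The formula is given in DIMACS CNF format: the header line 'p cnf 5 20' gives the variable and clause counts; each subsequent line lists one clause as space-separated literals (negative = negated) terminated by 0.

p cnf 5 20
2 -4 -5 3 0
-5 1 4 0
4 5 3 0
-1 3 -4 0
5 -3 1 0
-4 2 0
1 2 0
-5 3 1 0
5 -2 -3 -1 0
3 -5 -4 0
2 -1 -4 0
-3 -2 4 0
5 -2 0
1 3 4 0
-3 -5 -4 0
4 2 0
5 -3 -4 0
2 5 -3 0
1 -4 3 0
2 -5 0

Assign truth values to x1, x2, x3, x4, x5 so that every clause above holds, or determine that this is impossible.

Case x4 = False:
(x2) alone gives x2 = True.
(¬x3) alone gives x3 = False.
(x5) alone gives x5 = True.
(x1) alone gives x1 = True.
This assignment satisfies each clause.

x1: True, x2: True, x3: False, x4: False, x5: True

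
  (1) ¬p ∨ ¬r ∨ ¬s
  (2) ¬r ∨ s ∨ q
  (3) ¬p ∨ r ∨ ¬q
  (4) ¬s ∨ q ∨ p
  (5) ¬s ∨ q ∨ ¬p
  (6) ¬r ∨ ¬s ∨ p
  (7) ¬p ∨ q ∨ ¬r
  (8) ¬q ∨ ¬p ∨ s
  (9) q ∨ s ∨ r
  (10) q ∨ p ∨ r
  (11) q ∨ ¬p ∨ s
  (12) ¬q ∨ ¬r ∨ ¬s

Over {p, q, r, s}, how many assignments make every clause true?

3

There are 2^4 = 16 truth assignments over (p, q, r, s).
Split on s. With s = True, the clauses containing s are satisfied and ¬s drops from the rest; 1 of the 2^3 = 8 assignments to the other variables satisfy what remains.
With s = False, by the same count on the reduced clause set, 2 assignments work.
Total: 1 + 2 = 3.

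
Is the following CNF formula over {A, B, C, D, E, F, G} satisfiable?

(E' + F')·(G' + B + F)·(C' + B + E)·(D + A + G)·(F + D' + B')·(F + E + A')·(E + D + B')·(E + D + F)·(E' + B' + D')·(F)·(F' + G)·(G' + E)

The clause (F) is unit, so F = 1.
The clause (E') is unit, so E = 0.
The clause (G) is unit, so G = 1.
Now (G') is unsatisfied and unit — conflict.
No assignment satisfies every clause.

No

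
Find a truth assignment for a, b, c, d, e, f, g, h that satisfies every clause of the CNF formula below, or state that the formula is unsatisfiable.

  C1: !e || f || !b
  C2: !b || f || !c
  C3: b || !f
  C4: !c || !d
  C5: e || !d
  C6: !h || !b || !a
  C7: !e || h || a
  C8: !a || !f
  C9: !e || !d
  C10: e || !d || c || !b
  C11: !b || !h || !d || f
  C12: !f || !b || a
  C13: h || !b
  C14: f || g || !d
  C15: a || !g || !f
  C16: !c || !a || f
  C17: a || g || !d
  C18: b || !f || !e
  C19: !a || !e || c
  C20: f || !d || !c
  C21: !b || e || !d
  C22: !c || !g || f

a ↦ false, b ↦ false, c ↦ false, d ↦ false, e ↦ false, f ↦ false, g ↦ true, h ↦ false

Case b = false:
Unit clause (!f) forces f = false.
Case c = false:
Case e = false:
Unit clause (!d) forces d = false.
All clauses hold; a, g, h can take either value.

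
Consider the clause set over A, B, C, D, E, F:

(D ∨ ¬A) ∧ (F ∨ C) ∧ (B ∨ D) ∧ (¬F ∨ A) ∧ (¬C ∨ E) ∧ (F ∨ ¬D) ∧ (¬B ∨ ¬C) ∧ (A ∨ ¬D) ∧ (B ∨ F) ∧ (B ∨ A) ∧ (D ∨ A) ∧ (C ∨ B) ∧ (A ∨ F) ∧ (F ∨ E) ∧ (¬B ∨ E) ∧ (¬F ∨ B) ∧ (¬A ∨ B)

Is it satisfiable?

Try D = True.
Unit clause (F) forces F = True.
Unit clause (A) forces A = True.
Unit clause (B) forces B = True.
Unit clause (¬C) forces C = False.
Unit clause (E) forces E = True.
This assignment satisfies each clause.
A satisfying assignment: A: True,  B: True,  C: False,  D: True,  E: True,  F: True.

Satisfiable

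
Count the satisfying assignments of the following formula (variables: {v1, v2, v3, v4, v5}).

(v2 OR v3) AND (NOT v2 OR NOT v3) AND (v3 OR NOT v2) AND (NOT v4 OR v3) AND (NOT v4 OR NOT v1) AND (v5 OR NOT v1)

5

There are 2^5 = 32 truth assignments over (v1, v2, v3, v4, v5).
Split on v1. With v1 = true, the clauses containing v1 are satisfied and NOT v1 drops from the rest; 1 of the 2^4 = 16 assignments to the other variables satisfy what remains.
With v1 = false, by the same count on the reduced clause set, 4 assignments work.
Total: 1 + 4 = 5.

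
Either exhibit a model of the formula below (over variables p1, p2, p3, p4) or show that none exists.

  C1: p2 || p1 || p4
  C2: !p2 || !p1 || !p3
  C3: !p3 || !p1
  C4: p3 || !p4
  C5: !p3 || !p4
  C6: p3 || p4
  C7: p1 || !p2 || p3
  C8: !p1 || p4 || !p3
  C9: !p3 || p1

Suppose p3 = false.
From the singleton clause (!p4), p4 = false.
That conflicts with the unit clause (p4).
Backtrack on p3: now try p3 = true.
From the singleton clause (!p1), p1 = false.
That conflicts with the unit clause (p1).
Both values of p3 lead to a conflict.

UNSATISFIABLE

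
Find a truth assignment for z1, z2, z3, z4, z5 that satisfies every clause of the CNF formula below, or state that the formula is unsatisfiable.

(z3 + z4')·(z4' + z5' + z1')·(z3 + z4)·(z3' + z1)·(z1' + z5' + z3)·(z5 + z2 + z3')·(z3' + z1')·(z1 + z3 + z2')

UNSATISFIABLE

Suppose z3 = 1.
The clause (z1) is unit, so z1 = 1.
Now (z1') is unsatisfied and unit — conflict.
Backtrack on z3: now try z3 = 0.
The clause (z4') is unit, so z4 = 0.
Now (z4) is unsatisfied and unit — conflict.
Either choice for z3 ends in contradiction.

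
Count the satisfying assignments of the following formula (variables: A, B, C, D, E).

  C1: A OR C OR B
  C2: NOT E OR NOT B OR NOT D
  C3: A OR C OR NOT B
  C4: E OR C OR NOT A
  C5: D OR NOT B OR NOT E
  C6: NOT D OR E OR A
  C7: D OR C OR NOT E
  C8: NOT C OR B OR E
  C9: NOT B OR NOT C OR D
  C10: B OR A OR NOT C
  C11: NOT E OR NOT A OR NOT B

4

There are 2^5 = 32 truth assignments over (A, B, C, D, E).
Split on C. With C = true, the clauses containing C are satisfied and NOT C drops from the rest; 3 of the 2^4 = 16 assignments to the other variables satisfy what remains.
With C = false, by the same count on the reduced clause set, 1 assignment works.
(One model: A=T, B=F, C=F, D=T, E=T.)
Total: 3 + 1 = 4.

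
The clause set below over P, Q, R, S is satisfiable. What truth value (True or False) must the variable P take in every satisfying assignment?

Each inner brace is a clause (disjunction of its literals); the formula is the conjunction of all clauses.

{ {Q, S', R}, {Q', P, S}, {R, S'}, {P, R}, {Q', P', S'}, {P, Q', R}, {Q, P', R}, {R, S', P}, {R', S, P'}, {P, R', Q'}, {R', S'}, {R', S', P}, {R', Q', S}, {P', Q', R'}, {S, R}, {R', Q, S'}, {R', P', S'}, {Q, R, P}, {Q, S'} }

False

Suppose P = 1.
Branch on R: set R = 1.
Unit clause (S) forces S = 1.
Now (S') is unsatisfied and unit — conflict.
Backtrack on R: now try R = 0.
Unit clause (S') forces S = 0.
Now (S) is unsatisfied and unit — conflict.
Either choice for R ends in contradiction.
So every satisfying assignment has P = False.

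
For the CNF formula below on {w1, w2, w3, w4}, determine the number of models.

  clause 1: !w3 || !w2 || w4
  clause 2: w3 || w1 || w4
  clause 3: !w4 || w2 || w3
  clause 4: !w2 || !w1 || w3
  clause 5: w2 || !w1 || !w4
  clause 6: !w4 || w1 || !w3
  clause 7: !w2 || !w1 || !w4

There are 2^4 = 16 truth assignments over (w1, w2, w3, w4).
Split on w2. With w2 = true, the clauses containing w2 are satisfied and !w2 drops from the rest; 1 of the 2^3 = 8 assignments to the other variables satisfy what remains.
With w2 = false, by the same count on the reduced clause set, 3 assignments work.
Total: 1 + 3 = 4.

4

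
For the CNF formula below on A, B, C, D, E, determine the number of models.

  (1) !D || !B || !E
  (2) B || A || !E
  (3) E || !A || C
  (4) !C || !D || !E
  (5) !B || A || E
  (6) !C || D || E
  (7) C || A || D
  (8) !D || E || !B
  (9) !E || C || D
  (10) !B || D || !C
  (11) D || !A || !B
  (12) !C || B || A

4

There are 2^5 = 32 truth assignments over (A, B, C, D, E).
Split on B. With B = true, the clauses containing B are satisfied and !B drops from the rest; 0 of the 2^4 = 16 assignments to the other variables satisfy what remains.
With B = false, by the same count on the reduced clause set, 4 assignments work.
Total: 0 + 4 = 4.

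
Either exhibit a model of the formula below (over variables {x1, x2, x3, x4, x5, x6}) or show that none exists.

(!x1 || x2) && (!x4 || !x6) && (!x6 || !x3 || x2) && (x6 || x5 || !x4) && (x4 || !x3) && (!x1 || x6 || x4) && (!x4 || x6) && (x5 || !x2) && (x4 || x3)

Try x1 = false.
Try x4 = false.
Unit clause (!x3) forces x3 = false.
But (x3) is also a unit clause — contradiction.
So x4 must be the other value — set x4 = true.
Unit clause (!x6) forces x6 = false.
But (x6) is also a unit clause — contradiction.
Neither x4 = true nor x4 = false works.
So x1 must be the other value — set x1 = true.
Unit clause (x2) forces x2 = true.
Unit clause (x5) forces x5 = true.
Try x4 = false.
Unit clause (!x3) forces x3 = false.
But (x3) is also a unit clause — contradiction.
So x4 must be the other value — set x4 = true.
Unit clause (!x6) forces x6 = false.
But (x6) is also a unit clause — contradiction.
Neither x4 = true nor x4 = false works.
Neither x1 = true nor x1 = false works.

UNSATISFIABLE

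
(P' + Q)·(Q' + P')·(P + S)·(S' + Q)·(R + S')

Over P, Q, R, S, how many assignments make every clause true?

1

There are 2^4 = 16 truth assignments over (P, Q, R, S).
Split on S. With S = 1, the clauses containing S are satisfied and S' drops from the rest; 1 of the 2^3 = 8 assignments to the other variables satisfy what remains.
With S = 0, by the same count on the reduced clause set, 0 assignments work.
(One model: P=F, Q=T, R=T, S=T.)
Total: 1 + 0 = 1.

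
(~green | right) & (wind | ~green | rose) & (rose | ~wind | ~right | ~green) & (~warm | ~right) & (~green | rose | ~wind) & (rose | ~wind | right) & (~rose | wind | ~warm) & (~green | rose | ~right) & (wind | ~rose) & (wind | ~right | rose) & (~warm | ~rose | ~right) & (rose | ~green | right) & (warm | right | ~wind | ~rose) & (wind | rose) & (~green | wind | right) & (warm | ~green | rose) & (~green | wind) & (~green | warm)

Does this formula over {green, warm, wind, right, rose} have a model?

Branch on green: set green = 0.
Branch on warm: set warm = 1.
Unit clause (~right) forces right = 0.
Branch on rose: set rose = 1.
Unit clause (wind) forces wind = 1.
All clauses are satisfied.
A satisfying assignment: green ↦ 0; warm ↦ 1; wind ↦ 1; right ↦ 0; rose ↦ 1.

Yes, satisfiable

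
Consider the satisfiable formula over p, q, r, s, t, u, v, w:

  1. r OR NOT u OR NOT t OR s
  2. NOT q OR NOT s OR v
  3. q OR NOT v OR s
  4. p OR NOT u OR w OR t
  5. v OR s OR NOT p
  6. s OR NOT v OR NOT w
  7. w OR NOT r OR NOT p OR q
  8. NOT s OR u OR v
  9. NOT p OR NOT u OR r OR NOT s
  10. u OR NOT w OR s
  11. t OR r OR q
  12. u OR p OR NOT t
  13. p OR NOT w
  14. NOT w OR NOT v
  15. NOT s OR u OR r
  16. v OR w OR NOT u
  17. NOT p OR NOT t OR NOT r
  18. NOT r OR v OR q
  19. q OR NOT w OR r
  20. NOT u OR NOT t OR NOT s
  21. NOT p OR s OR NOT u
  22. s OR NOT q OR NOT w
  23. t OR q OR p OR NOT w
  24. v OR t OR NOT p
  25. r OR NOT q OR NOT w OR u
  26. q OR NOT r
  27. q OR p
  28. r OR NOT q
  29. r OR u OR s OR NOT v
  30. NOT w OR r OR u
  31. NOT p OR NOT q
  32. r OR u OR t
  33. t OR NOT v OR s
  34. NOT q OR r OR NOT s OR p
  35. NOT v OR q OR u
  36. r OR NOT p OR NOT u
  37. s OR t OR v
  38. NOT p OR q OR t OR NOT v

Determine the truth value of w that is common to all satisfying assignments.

Suppose w = true.
The clause (p) is unit, so p = true.
The clause (NOT v) is unit, so v = false.
The clause (s) is unit, so s = true.
The clause (NOT q) is unit, so q = false.
The clause (u) is unit, so u = true.
The clause (r) is unit, so r = true.
But (NOT r) is also a unit clause — contradiction.
So every satisfying assignment has w = False.

False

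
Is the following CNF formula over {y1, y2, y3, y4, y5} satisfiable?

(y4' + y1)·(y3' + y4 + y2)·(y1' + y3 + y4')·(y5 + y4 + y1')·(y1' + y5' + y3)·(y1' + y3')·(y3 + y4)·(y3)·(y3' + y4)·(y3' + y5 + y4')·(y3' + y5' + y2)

Unsatisfiable

The clause (y3) is unit, so y3 = 1.
The clause (y1') is unit, so y1 = 0.
The clause (y4') is unit, so y4 = 0.
But (y4) is also a unit clause — contradiction.
No assignment satisfies every clause.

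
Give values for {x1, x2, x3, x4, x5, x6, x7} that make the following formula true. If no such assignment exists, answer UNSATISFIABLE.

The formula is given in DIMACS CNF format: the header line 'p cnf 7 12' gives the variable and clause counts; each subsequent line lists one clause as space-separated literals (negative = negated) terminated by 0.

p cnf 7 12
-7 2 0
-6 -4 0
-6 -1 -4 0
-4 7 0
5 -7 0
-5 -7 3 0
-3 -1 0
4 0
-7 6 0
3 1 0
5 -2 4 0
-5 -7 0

UNSATISFIABLE

From the singleton clause (x4), x4 = True.
From the singleton clause (¬x6), x6 = False.
From the singleton clause (x7), x7 = True.
But (¬x7) is also a unit clause — contradiction.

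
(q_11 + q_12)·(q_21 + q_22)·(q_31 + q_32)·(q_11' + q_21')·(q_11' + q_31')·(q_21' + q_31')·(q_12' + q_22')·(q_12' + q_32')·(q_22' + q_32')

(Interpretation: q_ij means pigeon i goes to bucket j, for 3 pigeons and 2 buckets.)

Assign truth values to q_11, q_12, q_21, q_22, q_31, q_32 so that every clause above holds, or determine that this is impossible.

Try q_11 = 1.
Unit clause (q_21') forces q_21 = 0.
Unit clause (q_22) forces q_22 = 1.
Unit clause (q_31') forces q_31 = 0.
Unit clause (q_32) forces q_32 = 1.
But (q_32') is also a unit clause — contradiction.
Backtrack on q_11: now try q_11 = 0.
Unit clause (q_12) forces q_12 = 1.
Unit clause (q_22') forces q_22 = 0.
Unit clause (q_21) forces q_21 = 1.
Unit clause (q_31') forces q_31 = 0.
Unit clause (q_32) forces q_32 = 1.
But (q_32') is also a unit clause — contradiction.
Both values of q_11 lead to a conflict.

UNSATISFIABLE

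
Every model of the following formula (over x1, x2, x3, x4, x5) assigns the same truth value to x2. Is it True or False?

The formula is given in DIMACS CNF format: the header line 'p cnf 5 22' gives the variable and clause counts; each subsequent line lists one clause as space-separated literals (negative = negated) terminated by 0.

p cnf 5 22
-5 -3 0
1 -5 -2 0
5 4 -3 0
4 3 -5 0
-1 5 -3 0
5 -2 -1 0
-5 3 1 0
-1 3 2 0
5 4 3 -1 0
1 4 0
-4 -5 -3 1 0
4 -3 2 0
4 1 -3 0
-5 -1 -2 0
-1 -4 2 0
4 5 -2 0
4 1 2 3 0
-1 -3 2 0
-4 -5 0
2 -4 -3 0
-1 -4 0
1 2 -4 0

True

Suppose x2 = False.
Case x5 = False:
Case x4 = True:
(¬x1) alone gives x1 = False.
But (x1) is also a unit clause — contradiction.
Backtrack on x4: now try x4 = False.
(¬x3) alone gives x3 = False.
(¬x1) alone gives x1 = False.
But (x1) is also a unit clause — contradiction.
Neither x4 = True nor x4 = False works.
Backtrack on x5: now try x5 = True.
(¬x3) alone gives x3 = False.
(x4) alone gives x4 = True.
But (¬x4) is also a unit clause — contradiction.
Neither x5 = True nor x5 = False works.
So every satisfying assignment has x2 = True.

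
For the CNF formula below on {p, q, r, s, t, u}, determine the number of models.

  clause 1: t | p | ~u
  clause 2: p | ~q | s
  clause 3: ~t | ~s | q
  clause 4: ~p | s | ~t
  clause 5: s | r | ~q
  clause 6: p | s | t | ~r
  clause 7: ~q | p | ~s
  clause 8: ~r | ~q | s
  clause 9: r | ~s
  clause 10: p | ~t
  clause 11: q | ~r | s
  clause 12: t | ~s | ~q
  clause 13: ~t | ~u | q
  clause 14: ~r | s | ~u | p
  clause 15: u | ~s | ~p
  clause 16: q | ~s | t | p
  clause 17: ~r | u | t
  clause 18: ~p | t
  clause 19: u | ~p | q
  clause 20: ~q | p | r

2

There are 2^6 = 64 truth assignments over (p, q, r, s, t, u).
Split on r. With r = 1, the clauses containing r are satisfied and ~r drops from the rest; 1 of the 2^5 = 32 assignments to the other variables satisfy what remains.
With r = 0, by the same count on the reduced clause set, 1 assignment works.
(One model: p=F, q=F, r=F, s=F, t=F, u=F.)
Total: 1 + 1 = 2.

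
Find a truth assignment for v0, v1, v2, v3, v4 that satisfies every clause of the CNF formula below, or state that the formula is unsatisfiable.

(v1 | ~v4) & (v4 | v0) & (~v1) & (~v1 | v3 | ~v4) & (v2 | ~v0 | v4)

From the singleton clause (~v1), v1 = 0.
From the singleton clause (~v4), v4 = 0.
From the singleton clause (v0), v0 = 1.
From the singleton clause (v2), v2 = 1.
No clause remains; v3 is free.

v0 ↦ 1,  v1 ↦ 0,  v2 ↦ 1,  v3 ↦ 0,  v4 ↦ 0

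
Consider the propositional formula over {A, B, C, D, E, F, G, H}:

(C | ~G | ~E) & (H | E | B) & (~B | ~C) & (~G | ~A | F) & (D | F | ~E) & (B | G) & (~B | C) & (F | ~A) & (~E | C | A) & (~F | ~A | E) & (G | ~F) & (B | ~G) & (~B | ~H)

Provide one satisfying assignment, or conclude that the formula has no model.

UNSATISFIABLE

Try B = 0.
(G) alone gives G = 1.
Now (~G) is unsatisfied and unit — conflict.
Undo B and try B = 1.
(~C) alone gives C = 0.
Now (C) is unsatisfied and unit — conflict.
Either choice for B ends in contradiction.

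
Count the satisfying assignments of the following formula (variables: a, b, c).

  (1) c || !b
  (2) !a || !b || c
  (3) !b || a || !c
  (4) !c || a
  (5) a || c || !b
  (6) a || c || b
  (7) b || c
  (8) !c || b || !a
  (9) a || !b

1

There are 2^3 = 8 truth assignments over (a, b, c).
Split on a. With a = true, the clauses containing a are satisfied and !a drops from the rest; 1 of the 2^2 = 4 assignments to the other variables satisfy what remains.
With a = false, by the same count on the reduced clause set, 0 assignments work.
(One model: a=T, b=T, c=T.)
Total: 1 + 0 = 1.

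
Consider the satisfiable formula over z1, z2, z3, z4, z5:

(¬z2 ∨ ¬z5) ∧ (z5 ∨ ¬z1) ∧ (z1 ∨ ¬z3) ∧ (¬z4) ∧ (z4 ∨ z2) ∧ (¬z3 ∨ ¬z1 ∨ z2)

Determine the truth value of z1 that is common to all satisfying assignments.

False

Suppose z1 = True.
The clause (z5) is unit, so z5 = True.
The clause (¬z2) is unit, so z2 = False.
The clause (¬z4) is unit, so z4 = False.
Now (z4) is unsatisfied and unit — conflict.
So every satisfying assignment has z1 = False.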